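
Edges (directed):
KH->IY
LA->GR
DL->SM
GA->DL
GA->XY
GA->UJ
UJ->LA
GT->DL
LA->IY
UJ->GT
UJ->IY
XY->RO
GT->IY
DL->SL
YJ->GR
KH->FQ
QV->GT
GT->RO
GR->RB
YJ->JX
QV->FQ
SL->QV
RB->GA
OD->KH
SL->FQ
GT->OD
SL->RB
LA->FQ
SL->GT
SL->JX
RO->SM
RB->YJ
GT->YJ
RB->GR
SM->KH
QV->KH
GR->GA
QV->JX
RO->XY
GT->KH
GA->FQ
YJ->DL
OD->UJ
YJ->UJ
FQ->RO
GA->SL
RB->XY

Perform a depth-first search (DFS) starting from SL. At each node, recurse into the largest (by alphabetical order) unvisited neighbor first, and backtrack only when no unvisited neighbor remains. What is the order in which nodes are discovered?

SL, RB, YJ, UJ, LA, IY, GR, GA, XY, RO, SM, KH, FQ, DL, GT, OD, JX, QV

Visit SL
SL → RB
RB → YJ
YJ → UJ
UJ → LA
LA → IY
LA → GR
GR → GA
GA → XY
XY → RO
RO → SM
SM → KH
KH → FQ
GA → DL
UJ → GT
GT → OD
YJ → JX
SL → QV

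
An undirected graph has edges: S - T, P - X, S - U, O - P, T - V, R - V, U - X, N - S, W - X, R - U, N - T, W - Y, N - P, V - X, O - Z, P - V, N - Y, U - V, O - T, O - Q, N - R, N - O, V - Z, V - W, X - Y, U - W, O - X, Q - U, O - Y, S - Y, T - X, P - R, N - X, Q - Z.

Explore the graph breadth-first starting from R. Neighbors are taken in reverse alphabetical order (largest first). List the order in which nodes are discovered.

R V U P N Z X W T S Q O Y

Visit R; enqueue V, U, P, N → queue [V, U, P, N]
Visit V; enqueue Z, X, W, T → queue [U, P, N, Z, X, W, T]
Visit U; enqueue S, Q → queue [P, N, Z, X, W, T, S, Q]
Visit P; enqueue O → queue [N, Z, X, W, T, S, Q, O]
Visit N; enqueue Y → queue [Z, X, W, T, S, Q, O, Y]
Visit Z → queue [X, W, T, S, Q, O, Y]
Visit X → queue [W, T, S, Q, O, Y]
Visit W → queue [T, S, Q, O, Y]
Visit T → queue [S, Q, O, Y]
Visit S → queue [Q, O, Y]
Visit Q → queue [O, Y]
Visit O → queue [Y]
Visit Y → queue []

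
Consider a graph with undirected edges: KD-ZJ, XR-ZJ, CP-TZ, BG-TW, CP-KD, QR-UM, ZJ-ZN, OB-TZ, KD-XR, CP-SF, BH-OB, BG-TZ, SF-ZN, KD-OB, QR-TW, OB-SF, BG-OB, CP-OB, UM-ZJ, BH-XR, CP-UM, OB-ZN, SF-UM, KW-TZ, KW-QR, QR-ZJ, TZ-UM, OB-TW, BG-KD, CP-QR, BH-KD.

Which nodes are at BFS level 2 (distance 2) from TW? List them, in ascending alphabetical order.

Level 0: TW
Level 1: BG, OB, QR
Level 2: BH, CP, KD, KW, SF, TZ, UM, ZJ, ZN
Level 3: XR

BH, CP, KD, KW, SF, TZ, UM, ZJ, ZN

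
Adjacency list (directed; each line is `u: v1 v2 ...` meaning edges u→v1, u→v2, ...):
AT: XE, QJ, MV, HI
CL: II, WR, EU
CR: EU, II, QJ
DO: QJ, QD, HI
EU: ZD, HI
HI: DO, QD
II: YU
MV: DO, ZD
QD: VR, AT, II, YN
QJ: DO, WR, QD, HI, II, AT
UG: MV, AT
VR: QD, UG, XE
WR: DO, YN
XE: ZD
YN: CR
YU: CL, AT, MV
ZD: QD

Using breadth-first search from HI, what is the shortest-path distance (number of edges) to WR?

3

Level 0: HI
Level 1: DO, QD
Level 2: AT, II, QJ, VR, YN
Level 3: CR, MV, UG, WR, XE, YU
Level 4: CL, EU, ZD
WR first appears at level 3.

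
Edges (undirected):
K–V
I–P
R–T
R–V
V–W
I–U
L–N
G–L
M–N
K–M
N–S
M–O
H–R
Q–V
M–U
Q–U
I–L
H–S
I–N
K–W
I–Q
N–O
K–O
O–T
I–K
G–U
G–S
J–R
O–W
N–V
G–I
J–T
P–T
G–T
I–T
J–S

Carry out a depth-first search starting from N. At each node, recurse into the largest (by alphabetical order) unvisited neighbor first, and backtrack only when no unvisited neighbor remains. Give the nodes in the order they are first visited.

Visit N
N → V
V → W
W → O
O → T
T → R
R → J
J → S
S → H
S → G
G → U
U → Q
Q → I
I → P
I → L
I → K
K → M

N → V → W → O → T → R → J → S → H → G → U → Q → I → P → L → K → M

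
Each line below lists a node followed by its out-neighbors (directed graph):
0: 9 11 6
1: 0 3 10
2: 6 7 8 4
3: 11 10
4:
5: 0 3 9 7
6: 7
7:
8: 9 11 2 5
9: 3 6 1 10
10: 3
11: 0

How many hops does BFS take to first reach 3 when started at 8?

2

Level 0: 8
Level 1: 2, 5, 9, 11
Level 2: 0, 1, 3, 4, 6, 7, 10
3 first appears at level 2.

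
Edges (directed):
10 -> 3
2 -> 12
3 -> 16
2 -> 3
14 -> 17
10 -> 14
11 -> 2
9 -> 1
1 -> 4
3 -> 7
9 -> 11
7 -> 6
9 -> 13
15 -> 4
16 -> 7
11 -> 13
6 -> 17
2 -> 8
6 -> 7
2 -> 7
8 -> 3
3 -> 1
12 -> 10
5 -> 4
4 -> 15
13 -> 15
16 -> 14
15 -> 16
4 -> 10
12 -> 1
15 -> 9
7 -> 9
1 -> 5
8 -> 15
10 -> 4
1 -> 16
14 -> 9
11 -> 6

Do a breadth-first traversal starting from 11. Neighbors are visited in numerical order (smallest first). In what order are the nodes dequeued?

Visit 11; enqueue 2, 6, 13 → queue [2, 6, 13]
Visit 2; enqueue 3, 7, 8, 12 → queue [6, 13, 3, 7, 8, 12]
Visit 6; enqueue 17 → queue [13, 3, 7, 8, 12, 17]
Visit 13; enqueue 15 → queue [3, 7, 8, 12, 17, 15]
Visit 3; enqueue 1, 16 → queue [7, 8, 12, 17, 15, 1, 16]
Visit 7; enqueue 9 → queue [8, 12, 17, 15, 1, 16, 9]
Visit 8 → queue [12, 17, 15, 1, 16, 9]
Visit 12; enqueue 10 → queue [17, 15, 1, 16, 9, 10]
Visit 17 → queue [15, 1, 16, 9, 10]
Visit 15; enqueue 4 → queue [1, 16, 9, 10, 4]
Visit 1; enqueue 5 → queue [16, 9, 10, 4, 5]
Visit 16; enqueue 14 → queue [9, 10, 4, 5, 14]
Visit 9 → queue [10, 4, 5, 14]
Visit 10 → queue [4, 5, 14]
Visit 4 → queue [5, 14]
Visit 5 → queue [14]
Visit 14 → queue []

11 -> 2 -> 6 -> 13 -> 3 -> 7 -> 8 -> 12 -> 17 -> 15 -> 1 -> 16 -> 9 -> 10 -> 4 -> 5 -> 14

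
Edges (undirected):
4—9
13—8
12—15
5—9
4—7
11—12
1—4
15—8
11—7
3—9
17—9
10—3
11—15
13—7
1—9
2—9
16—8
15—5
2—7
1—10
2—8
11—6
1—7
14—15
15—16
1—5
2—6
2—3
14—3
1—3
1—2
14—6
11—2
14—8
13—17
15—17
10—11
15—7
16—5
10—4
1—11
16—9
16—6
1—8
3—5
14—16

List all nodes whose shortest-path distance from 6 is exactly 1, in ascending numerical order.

Level 0: 6
Level 1: 2, 11, 14, 16
Level 2: 1, 3, 5, 7, 8, 9, 10, 12, 15
Level 3: 4, 13, 17

2, 11, 14, 16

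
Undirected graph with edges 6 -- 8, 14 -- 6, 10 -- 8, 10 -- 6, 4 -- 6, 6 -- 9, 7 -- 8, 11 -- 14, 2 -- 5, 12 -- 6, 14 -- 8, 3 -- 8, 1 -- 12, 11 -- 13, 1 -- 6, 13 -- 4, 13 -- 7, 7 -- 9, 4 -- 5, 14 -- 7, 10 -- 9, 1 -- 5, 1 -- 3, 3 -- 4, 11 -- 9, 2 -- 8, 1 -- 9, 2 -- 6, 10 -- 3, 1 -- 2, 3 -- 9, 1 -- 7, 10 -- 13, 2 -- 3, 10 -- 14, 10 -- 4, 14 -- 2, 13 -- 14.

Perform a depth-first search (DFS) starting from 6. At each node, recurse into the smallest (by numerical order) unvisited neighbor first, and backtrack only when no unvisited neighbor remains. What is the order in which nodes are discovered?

Visit 6
6 → 1
1 → 2
2 → 3
3 → 4
4 → 5
4 → 10
10 → 8
8 → 7
7 → 9
9 → 11
11 → 13
13 → 14
1 → 12

6 1 2 3 4 5 10 8 7 9 11 13 14 12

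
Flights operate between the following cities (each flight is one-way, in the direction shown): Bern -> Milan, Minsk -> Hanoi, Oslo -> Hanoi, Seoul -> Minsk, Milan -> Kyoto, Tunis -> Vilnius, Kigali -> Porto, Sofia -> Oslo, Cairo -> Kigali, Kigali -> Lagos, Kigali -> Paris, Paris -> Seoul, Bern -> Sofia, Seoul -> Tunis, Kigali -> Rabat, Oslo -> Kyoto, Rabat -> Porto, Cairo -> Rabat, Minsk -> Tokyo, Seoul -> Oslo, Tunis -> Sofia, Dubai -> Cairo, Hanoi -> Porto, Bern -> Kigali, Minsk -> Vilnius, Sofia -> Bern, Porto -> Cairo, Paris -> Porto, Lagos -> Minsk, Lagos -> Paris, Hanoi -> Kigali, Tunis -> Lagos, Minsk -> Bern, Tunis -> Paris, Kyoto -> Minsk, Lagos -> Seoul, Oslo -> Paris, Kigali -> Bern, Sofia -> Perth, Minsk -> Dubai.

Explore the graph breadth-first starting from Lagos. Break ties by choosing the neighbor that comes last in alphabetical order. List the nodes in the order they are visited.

Lagos -> Seoul -> Paris -> Minsk -> Tunis -> Oslo -> Porto -> Vilnius -> Tokyo -> Hanoi -> Dubai -> Bern -> Sofia -> Kyoto -> Cairo -> Kigali -> Milan -> Perth -> Rabat

Visit Lagos; enqueue Seoul, Paris, Minsk → queue [Seoul, Paris, Minsk]
Visit Seoul; enqueue Tunis, Oslo → queue [Paris, Minsk, Tunis, Oslo]
Visit Paris; enqueue Porto → queue [Minsk, Tunis, Oslo, Porto]
Visit Minsk; enqueue Vilnius, Tokyo, Hanoi, Dubai, Bern → queue [Tunis, Oslo, Porto, Vilnius, Tokyo, Hanoi, Dubai, Bern]
Visit Tunis; enqueue Sofia → queue [Oslo, Porto, Vilnius, Tokyo, Hanoi, Dubai, Bern, Sofia]
Visit Oslo; enqueue Kyoto → queue [Porto, Vilnius, Tokyo, Hanoi, Dubai, Bern, Sofia, Kyoto]
Visit Porto; enqueue Cairo → queue [Vilnius, Tokyo, Hanoi, Dubai, Bern, Sofia, Kyoto, Cairo]
Visit Vilnius → queue [Tokyo, Hanoi, Dubai, Bern, Sofia, Kyoto, Cairo]
Visit Tokyo → queue [Hanoi, Dubai, Bern, Sofia, Kyoto, Cairo]
Visit Hanoi; enqueue Kigali → queue [Dubai, Bern, Sofia, Kyoto, Cairo, Kigali]
Visit Dubai → queue [Bern, Sofia, Kyoto, Cairo, Kigali]
Visit Bern; enqueue Milan → queue [Sofia, Kyoto, Cairo, Kigali, Milan]
Visit Sofia; enqueue Perth → queue [Kyoto, Cairo, Kigali, Milan, Perth]
Visit Kyoto → queue [Cairo, Kigali, Milan, Perth]
Visit Cairo; enqueue Rabat → queue [Kigali, Milan, Perth, Rabat]
Visit Kigali → queue [Milan, Perth, Rabat]
Visit Milan → queue [Perth, Rabat]
Visit Perth → queue [Rabat]
Visit Rabat → queue []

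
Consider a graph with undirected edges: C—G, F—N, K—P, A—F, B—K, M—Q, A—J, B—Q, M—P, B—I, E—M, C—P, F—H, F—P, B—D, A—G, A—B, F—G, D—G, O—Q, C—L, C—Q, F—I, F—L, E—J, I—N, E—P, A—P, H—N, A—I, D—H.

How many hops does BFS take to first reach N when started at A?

2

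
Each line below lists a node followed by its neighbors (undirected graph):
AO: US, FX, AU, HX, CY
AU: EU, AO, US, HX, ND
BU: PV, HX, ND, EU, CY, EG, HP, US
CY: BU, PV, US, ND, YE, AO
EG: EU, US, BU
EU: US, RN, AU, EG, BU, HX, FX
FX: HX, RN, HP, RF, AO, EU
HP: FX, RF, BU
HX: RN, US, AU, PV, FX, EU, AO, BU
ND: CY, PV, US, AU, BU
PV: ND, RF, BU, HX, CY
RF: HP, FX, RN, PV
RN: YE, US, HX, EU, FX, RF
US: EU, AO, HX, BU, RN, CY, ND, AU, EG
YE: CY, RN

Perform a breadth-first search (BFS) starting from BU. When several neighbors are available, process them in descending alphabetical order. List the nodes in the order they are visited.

BU -> US -> PV -> ND -> HX -> HP -> EU -> EG -> CY -> RN -> AU -> AO -> RF -> FX -> YE

Visit BU; enqueue US, PV, ND, HX, HP, EU, EG, CY → queue [US, PV, ND, HX, HP, EU, EG, CY]
Visit US; enqueue RN, AU, AO → queue [PV, ND, HX, HP, EU, EG, CY, RN, AU, AO]
Visit PV; enqueue RF → queue [ND, HX, HP, EU, EG, CY, RN, AU, AO, RF]
Visit ND → queue [HX, HP, EU, EG, CY, RN, AU, AO, RF]
Visit HX; enqueue FX → queue [HP, EU, EG, CY, RN, AU, AO, RF, FX]
Visit HP → queue [EU, EG, CY, RN, AU, AO, RF, FX]
Visit EU → queue [EG, CY, RN, AU, AO, RF, FX]
Visit EG → queue [CY, RN, AU, AO, RF, FX]
Visit CY; enqueue YE → queue [RN, AU, AO, RF, FX, YE]
Visit RN → queue [AU, AO, RF, FX, YE]
Visit AU → queue [AO, RF, FX, YE]
Visit AO → queue [RF, FX, YE]
Visit RF → queue [FX, YE]
Visit FX → queue [YE]
Visit YE → queue []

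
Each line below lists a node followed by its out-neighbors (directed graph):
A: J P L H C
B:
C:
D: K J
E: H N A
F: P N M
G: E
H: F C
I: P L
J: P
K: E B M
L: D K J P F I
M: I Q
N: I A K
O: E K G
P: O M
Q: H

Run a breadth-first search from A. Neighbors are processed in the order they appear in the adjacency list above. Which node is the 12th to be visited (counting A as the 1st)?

Visit A; enqueue J, P, L, H, C → queue [J, P, L, H, C]
Visit J → queue [P, L, H, C]
Visit P; enqueue O, M → queue [L, H, C, O, M]
Visit L; enqueue D, K, F, I → queue [H, C, O, M, D, K, F, I]
Visit H → queue [C, O, M, D, K, F, I]
Visit C → queue [O, M, D, K, F, I]
Visit O; enqueue E, G → queue [M, D, K, F, I, E, G]
Visit M; enqueue Q → queue [D, K, F, I, E, G, Q]
Visit D → queue [K, F, I, E, G, Q]
Visit K; enqueue B → queue [F, I, E, G, Q, B]
Visit F; enqueue N → queue [I, E, G, Q, B, N]
Visit I → queue [E, G, Q, B, N]
Visit E → queue [G, Q, B, N]
Visit G → queue [Q, B, N]
Visit Q → queue [B, N]
Visit B → queue [N]
Visit N → queue []

Visit order: A, J, P, L, H, C, O, M, D, K, F, I, E, G, Q, B, N

I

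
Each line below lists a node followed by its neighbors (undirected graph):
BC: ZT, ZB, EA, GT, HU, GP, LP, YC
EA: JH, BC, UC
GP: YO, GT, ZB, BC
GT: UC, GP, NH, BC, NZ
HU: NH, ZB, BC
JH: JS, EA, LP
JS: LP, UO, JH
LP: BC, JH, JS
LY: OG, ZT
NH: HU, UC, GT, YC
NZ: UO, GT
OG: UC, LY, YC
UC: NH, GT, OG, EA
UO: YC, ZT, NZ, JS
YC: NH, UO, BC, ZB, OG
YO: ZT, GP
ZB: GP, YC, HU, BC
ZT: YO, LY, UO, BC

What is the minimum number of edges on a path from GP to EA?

2

Level 0: GP
Level 1: BC, GT, YO, ZB
Level 2: EA, HU, LP, NH, NZ, UC, YC, ZT
Level 3: JH, JS, LY, OG, UO
EA first appears at level 2.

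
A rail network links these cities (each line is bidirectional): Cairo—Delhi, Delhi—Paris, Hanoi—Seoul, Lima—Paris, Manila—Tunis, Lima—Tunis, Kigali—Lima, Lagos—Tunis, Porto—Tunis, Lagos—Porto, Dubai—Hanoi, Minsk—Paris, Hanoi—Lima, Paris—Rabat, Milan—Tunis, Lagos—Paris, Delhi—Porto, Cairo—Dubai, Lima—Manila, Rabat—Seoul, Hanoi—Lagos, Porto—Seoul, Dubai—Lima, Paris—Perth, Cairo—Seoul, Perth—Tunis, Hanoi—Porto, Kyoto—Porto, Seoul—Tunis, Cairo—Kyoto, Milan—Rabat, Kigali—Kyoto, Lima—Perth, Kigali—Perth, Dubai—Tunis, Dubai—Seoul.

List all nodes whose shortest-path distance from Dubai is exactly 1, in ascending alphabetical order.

Level 0: Dubai
Level 1: Cairo, Hanoi, Lima, Seoul, Tunis
Level 2: Delhi, Kigali, Kyoto, Lagos, Manila, Milan, Paris, Perth, Porto, Rabat
Level 3: Minsk

Cairo, Hanoi, Lima, Seoul, Tunis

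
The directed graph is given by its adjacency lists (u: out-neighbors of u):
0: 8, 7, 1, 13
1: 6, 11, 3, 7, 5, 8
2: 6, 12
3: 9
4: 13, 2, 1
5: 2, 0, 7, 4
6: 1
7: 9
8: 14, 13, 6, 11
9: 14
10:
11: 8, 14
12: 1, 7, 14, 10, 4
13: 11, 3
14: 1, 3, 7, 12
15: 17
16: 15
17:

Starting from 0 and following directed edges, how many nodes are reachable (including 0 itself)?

15

BFS from 0 visits: 0, 13, 8, 7, 1, 11, 3, 14, 6, 9, 5, 12, 4, 2, 10
Reachable nodes: 15 of 18 total.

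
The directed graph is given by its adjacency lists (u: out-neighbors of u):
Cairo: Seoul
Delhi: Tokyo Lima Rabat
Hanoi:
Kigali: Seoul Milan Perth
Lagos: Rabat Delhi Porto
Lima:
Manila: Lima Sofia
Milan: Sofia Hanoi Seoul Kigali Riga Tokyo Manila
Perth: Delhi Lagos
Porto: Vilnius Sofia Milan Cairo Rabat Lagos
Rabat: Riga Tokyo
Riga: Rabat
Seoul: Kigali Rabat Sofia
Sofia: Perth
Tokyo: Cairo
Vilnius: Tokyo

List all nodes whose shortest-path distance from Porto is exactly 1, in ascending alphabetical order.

Cairo, Lagos, Milan, Rabat, Sofia, Vilnius

Level 0: Porto
Level 1: Cairo, Lagos, Milan, Rabat, Sofia, Vilnius
Level 2: Delhi, Hanoi, Kigali, Manila, Perth, Riga, Seoul, Tokyo
Level 3: Lima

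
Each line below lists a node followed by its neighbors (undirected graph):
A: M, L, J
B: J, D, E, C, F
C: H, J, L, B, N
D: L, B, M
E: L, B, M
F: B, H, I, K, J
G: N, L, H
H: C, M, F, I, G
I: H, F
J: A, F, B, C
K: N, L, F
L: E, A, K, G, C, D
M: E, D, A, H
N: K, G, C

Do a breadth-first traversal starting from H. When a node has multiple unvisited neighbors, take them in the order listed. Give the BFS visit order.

H, C, M, F, I, G, J, L, B, N, E, D, A, K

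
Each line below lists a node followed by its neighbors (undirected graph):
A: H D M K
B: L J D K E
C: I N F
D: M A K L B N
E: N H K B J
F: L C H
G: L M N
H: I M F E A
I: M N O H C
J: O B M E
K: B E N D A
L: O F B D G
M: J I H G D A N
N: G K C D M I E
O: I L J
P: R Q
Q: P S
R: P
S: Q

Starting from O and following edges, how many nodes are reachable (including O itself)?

BFS from O visits: O, I, L, J, M, N, H, C, F, B, D, G, E, A, K
Reachable nodes: 15 of 19 total.

15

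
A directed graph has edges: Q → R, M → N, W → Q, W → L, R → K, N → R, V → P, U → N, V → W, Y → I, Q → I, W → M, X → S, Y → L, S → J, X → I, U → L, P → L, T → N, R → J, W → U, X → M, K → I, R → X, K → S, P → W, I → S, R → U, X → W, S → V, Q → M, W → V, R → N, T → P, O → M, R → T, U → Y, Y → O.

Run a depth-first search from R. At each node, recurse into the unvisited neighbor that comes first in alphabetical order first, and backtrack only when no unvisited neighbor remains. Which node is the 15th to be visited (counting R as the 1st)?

Visit R
R → J
R → K
K → I
I → S
S → V
V → P
P → L
P → W
W → M
M → N
W → Q
W → U
U → Y
Y → O
R → T
R → X

Visit order: R, J, K, I, S, V, P, L, W, M, N, Q, U, Y, O, T, X

O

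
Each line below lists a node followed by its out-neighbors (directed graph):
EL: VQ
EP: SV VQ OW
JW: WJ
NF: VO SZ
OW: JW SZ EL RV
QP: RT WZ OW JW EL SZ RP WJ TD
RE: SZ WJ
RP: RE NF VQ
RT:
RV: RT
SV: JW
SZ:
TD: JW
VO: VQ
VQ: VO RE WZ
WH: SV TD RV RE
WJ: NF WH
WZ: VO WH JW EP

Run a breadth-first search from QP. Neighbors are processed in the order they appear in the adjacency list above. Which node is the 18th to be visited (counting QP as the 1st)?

SV

Visit QP; enqueue RT, WZ, OW, JW, EL, SZ, RP, WJ, TD → queue [RT, WZ, OW, JW, EL, SZ, RP, WJ, TD]
Visit RT → queue [WZ, OW, JW, EL, SZ, RP, WJ, TD]
Visit WZ; enqueue VO, WH, EP → queue [OW, JW, EL, SZ, RP, WJ, TD, VO, WH, EP]
Visit OW; enqueue RV → queue [JW, EL, SZ, RP, WJ, TD, VO, WH, EP, RV]
Visit JW → queue [EL, SZ, RP, WJ, TD, VO, WH, EP, RV]
Visit EL; enqueue VQ → queue [SZ, RP, WJ, TD, VO, WH, EP, RV, VQ]
Visit SZ → queue [RP, WJ, TD, VO, WH, EP, RV, VQ]
Visit RP; enqueue RE, NF → queue [WJ, TD, VO, WH, EP, RV, VQ, RE, NF]
Visit WJ → queue [TD, VO, WH, EP, RV, VQ, RE, NF]
Visit TD → queue [VO, WH, EP, RV, VQ, RE, NF]
Visit VO → queue [WH, EP, RV, VQ, RE, NF]
Visit WH; enqueue SV → queue [EP, RV, VQ, RE, NF, SV]
Visit EP → queue [RV, VQ, RE, NF, SV]
Visit RV → queue [VQ, RE, NF, SV]
Visit VQ → queue [RE, NF, SV]
Visit RE → queue [NF, SV]
Visit NF → queue [SV]
Visit SV → queue []

Visit order: QP, RT, WZ, OW, JW, EL, SZ, RP, WJ, TD, VO, WH, EP, RV, VQ, RE, NF, SV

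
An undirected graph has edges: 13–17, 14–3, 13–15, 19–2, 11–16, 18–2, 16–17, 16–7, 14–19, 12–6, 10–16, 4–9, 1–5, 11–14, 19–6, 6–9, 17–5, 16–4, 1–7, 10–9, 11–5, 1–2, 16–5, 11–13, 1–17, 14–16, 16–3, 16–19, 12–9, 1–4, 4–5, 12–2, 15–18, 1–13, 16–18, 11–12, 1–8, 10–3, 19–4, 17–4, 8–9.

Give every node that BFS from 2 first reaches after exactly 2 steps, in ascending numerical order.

4, 5, 6, 7, 8, 9, 11, 13, 14, 15, 16, 17

Level 0: 2
Level 1: 1, 12, 18, 19
Level 2: 4, 5, 6, 7, 8, 9, 11, 13, 14, 15, 16, 17
Level 3: 3, 10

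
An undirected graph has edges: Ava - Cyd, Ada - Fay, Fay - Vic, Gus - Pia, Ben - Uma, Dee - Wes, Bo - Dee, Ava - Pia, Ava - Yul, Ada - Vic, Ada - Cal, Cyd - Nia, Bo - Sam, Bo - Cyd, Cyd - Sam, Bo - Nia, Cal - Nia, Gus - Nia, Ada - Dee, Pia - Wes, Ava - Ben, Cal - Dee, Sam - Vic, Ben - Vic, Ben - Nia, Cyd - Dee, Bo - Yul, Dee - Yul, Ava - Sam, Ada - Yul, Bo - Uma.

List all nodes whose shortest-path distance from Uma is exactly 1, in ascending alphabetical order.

Ben, Bo

Level 0: Uma
Level 1: Ben, Bo
Level 2: Ava, Cyd, Dee, Nia, Sam, Vic, Yul
Level 3: Ada, Cal, Fay, Gus, Pia, Wes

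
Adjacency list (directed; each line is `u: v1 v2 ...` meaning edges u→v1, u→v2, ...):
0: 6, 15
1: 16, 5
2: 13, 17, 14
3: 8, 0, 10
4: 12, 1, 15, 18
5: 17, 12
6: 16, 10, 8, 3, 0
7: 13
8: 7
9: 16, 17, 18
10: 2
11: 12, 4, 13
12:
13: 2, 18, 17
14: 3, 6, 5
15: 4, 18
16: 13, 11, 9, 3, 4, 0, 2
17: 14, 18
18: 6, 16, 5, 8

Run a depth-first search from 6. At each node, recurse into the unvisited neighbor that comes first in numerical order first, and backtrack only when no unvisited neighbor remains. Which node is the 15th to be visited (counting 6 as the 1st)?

Visit 6
6 → 0
0 → 15
15 → 4
4 → 1
1 → 5
5 → 12
5 → 17
17 → 14
14 → 3
3 → 8
8 → 7
7 → 13
13 → 2
13 → 18
18 → 16
16 → 9
16 → 11
3 → 10

Visit order: 6, 0, 15, 4, 1, 5, 12, 17, 14, 3, 8, 7, 13, 2, 18, 16, 9, 11, 10

18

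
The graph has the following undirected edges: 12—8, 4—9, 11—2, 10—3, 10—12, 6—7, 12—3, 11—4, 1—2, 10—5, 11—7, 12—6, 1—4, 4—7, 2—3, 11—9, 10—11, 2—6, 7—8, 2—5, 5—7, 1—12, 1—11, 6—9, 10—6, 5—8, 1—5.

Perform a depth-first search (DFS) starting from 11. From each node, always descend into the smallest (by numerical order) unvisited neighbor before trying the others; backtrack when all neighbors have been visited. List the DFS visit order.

11, 1, 2, 3, 10, 5, 7, 4, 9, 6, 12, 8

Visit 11
11 → 1
1 → 2
2 → 3
3 → 10
10 → 5
5 → 7
7 → 4
4 → 9
9 → 6
6 → 12
12 → 8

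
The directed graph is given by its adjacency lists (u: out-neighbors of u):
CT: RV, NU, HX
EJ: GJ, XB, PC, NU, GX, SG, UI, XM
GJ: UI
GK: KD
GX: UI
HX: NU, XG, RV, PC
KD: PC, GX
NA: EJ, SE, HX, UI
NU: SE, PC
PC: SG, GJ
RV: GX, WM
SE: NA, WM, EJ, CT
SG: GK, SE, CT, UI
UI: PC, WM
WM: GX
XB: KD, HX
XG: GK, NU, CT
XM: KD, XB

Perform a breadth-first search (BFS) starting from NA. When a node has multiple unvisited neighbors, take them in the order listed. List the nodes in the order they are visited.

NA, EJ, SE, HX, UI, GJ, XB, PC, NU, GX, SG, XM, WM, CT, XG, RV, KD, GK

Visit NA; enqueue EJ, SE, HX, UI → queue [EJ, SE, HX, UI]
Visit EJ; enqueue GJ, XB, PC, NU, GX, SG, XM → queue [SE, HX, UI, GJ, XB, PC, NU, GX, SG, XM]
Visit SE; enqueue WM, CT → queue [HX, UI, GJ, XB, PC, NU, GX, SG, XM, WM, CT]
Visit HX; enqueue XG, RV → queue [UI, GJ, XB, PC, NU, GX, SG, XM, WM, CT, XG, RV]
Visit UI → queue [GJ, XB, PC, NU, GX, SG, XM, WM, CT, XG, RV]
Visit GJ → queue [XB, PC, NU, GX, SG, XM, WM, CT, XG, RV]
Visit XB; enqueue KD → queue [PC, NU, GX, SG, XM, WM, CT, XG, RV, KD]
Visit PC → queue [NU, GX, SG, XM, WM, CT, XG, RV, KD]
Visit NU → queue [GX, SG, XM, WM, CT, XG, RV, KD]
Visit GX → queue [SG, XM, WM, CT, XG, RV, KD]
Visit SG; enqueue GK → queue [XM, WM, CT, XG, RV, KD, GK]
Visit XM → queue [WM, CT, XG, RV, KD, GK]
Visit WM → queue [CT, XG, RV, KD, GK]
Visit CT → queue [XG, RV, KD, GK]
Visit XG → queue [RV, KD, GK]
Visit RV → queue [KD, GK]
Visit KD → queue [GK]
Visit GK → queue []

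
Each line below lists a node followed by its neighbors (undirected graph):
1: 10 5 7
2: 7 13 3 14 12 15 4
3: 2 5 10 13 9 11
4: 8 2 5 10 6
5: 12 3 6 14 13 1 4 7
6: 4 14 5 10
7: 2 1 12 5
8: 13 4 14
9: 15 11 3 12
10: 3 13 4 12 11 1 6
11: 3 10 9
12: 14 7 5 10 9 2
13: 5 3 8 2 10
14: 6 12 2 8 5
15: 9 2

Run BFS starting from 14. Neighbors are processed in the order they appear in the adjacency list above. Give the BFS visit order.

Visit 14; enqueue 6, 12, 2, 8, 5 → queue [6, 12, 2, 8, 5]
Visit 6; enqueue 4, 10 → queue [12, 2, 8, 5, 4, 10]
Visit 12; enqueue 7, 9 → queue [2, 8, 5, 4, 10, 7, 9]
Visit 2; enqueue 13, 3, 15 → queue [8, 5, 4, 10, 7, 9, 13, 3, 15]
Visit 8 → queue [5, 4, 10, 7, 9, 13, 3, 15]
Visit 5; enqueue 1 → queue [4, 10, 7, 9, 13, 3, 15, 1]
Visit 4 → queue [10, 7, 9, 13, 3, 15, 1]
Visit 10; enqueue 11 → queue [7, 9, 13, 3, 15, 1, 11]
Visit 7 → queue [9, 13, 3, 15, 1, 11]
Visit 9 → queue [13, 3, 15, 1, 11]
Visit 13 → queue [3, 15, 1, 11]
Visit 3 → queue [15, 1, 11]
Visit 15 → queue [1, 11]
Visit 1 → queue [11]
Visit 11 → queue []

14 6 12 2 8 5 4 10 7 9 13 3 15 1 11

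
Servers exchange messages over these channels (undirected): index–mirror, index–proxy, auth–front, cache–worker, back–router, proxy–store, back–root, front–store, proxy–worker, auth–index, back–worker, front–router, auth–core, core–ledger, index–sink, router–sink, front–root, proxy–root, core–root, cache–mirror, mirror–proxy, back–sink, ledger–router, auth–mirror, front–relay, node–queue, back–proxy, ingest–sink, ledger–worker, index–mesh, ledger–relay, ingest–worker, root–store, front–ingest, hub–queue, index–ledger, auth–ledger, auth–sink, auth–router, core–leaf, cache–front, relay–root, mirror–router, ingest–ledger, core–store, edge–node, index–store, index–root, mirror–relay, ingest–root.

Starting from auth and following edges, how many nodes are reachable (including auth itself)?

18

BFS from auth visits: auth, sink, router, mirror, ledger, index, front, core, ingest, back, relay, proxy, cache, worker, store, root, mesh, leaf
Reachable nodes: 18 of 22 total.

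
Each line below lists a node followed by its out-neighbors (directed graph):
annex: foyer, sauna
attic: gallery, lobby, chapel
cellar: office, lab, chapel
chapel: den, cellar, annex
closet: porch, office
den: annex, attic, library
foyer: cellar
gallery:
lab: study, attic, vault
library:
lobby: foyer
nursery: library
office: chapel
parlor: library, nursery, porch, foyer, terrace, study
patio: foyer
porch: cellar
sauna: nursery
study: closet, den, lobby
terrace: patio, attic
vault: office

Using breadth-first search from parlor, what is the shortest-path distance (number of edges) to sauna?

4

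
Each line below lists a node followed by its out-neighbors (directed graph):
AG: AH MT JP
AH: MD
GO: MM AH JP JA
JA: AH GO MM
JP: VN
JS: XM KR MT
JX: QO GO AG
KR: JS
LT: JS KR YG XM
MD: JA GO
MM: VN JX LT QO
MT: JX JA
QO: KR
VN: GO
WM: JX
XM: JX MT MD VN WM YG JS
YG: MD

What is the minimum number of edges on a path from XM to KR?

Level 0: XM
Level 1: JS, JX, MD, MT, VN, WM, YG
Level 2: AG, GO, JA, KR, QO
Level 3: AH, JP, MM
Level 4: LT
KR first appears at level 2.

2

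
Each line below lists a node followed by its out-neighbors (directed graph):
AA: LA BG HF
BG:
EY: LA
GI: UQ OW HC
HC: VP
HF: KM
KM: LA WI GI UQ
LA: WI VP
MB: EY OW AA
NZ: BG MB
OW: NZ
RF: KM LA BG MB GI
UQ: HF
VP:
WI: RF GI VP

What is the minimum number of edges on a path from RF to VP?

2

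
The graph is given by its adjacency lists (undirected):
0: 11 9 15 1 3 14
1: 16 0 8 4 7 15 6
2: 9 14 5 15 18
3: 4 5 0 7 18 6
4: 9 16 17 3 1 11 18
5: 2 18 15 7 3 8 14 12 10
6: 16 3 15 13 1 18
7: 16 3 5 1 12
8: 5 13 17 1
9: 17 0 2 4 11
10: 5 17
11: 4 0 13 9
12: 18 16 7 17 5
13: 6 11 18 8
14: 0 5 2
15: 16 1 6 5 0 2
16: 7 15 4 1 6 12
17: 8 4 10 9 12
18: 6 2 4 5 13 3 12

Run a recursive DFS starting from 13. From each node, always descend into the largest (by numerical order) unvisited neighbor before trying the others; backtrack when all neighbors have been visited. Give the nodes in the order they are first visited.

13 -> 18 -> 12 -> 17 -> 10 -> 5 -> 15 -> 16 -> 7 -> 3 -> 6 -> 1 -> 8 -> 4 -> 11 -> 9 -> 2 -> 14 -> 0

Visit 13
13 → 18
18 → 12
12 → 17
17 → 10
10 → 5
5 → 15
15 → 16
16 → 7
7 → 3
3 → 6
6 → 1
1 → 8
1 → 4
4 → 11
11 → 9
9 → 2
2 → 14
14 → 0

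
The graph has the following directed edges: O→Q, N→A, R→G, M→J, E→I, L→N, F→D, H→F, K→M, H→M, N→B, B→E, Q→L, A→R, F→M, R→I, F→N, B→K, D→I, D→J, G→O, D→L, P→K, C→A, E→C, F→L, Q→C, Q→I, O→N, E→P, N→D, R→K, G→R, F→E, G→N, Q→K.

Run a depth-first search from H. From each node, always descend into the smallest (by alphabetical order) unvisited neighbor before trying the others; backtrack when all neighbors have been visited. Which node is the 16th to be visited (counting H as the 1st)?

Visit H
H → F
F → D
D → I
D → J
D → L
L → N
N → A
A → R
R → G
G → O
O → Q
Q → C
Q → K
K → M
N → B
B → E
E → P

Visit order: H, F, D, I, J, L, N, A, R, G, O, Q, C, K, M, B, E, P

B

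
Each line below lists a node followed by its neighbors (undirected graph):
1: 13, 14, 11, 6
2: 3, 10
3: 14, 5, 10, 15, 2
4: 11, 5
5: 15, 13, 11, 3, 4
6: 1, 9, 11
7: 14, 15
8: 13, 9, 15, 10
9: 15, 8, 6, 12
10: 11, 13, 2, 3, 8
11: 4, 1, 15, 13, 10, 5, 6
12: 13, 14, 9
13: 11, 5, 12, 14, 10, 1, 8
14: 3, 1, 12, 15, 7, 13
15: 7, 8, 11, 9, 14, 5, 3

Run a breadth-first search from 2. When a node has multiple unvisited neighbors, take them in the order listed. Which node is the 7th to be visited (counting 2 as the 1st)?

11

Visit 2; enqueue 3, 10 → queue [3, 10]
Visit 3; enqueue 14, 5, 15 → queue [10, 14, 5, 15]
Visit 10; enqueue 11, 13, 8 → queue [14, 5, 15, 11, 13, 8]
Visit 14; enqueue 1, 12, 7 → queue [5, 15, 11, 13, 8, 1, 12, 7]
Visit 5; enqueue 4 → queue [15, 11, 13, 8, 1, 12, 7, 4]
Visit 15; enqueue 9 → queue [11, 13, 8, 1, 12, 7, 4, 9]
Visit 11; enqueue 6 → queue [13, 8, 1, 12, 7, 4, 9, 6]
Visit 13 → queue [8, 1, 12, 7, 4, 9, 6]
Visit 8 → queue [1, 12, 7, 4, 9, 6]
Visit 1 → queue [12, 7, 4, 9, 6]
Visit 12 → queue [7, 4, 9, 6]
Visit 7 → queue [4, 9, 6]
Visit 4 → queue [9, 6]
Visit 9 → queue [6]
Visit 6 → queue []

Visit order: 2, 3, 10, 14, 5, 15, 11, 13, 8, 1, 12, 7, 4, 9, 6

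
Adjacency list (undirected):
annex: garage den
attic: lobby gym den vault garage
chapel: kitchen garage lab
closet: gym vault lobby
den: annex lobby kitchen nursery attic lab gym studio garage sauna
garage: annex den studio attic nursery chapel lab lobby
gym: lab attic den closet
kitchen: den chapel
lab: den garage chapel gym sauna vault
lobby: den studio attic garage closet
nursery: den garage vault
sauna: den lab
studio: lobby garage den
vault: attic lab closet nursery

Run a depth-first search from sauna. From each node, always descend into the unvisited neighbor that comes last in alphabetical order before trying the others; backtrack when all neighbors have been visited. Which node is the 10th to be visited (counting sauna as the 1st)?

chapel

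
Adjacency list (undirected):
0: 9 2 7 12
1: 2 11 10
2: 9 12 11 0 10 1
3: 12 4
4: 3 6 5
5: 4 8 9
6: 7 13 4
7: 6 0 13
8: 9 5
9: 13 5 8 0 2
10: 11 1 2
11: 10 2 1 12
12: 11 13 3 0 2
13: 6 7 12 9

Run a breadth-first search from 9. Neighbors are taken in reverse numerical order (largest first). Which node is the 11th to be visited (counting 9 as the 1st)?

Visit 9; enqueue 13, 8, 5, 2, 0 → queue [13, 8, 5, 2, 0]
Visit 13; enqueue 12, 7, 6 → queue [8, 5, 2, 0, 12, 7, 6]
Visit 8 → queue [5, 2, 0, 12, 7, 6]
Visit 5; enqueue 4 → queue [2, 0, 12, 7, 6, 4]
Visit 2; enqueue 11, 10, 1 → queue [0, 12, 7, 6, 4, 11, 10, 1]
Visit 0 → queue [12, 7, 6, 4, 11, 10, 1]
Visit 12; enqueue 3 → queue [7, 6, 4, 11, 10, 1, 3]
Visit 7 → queue [6, 4, 11, 10, 1, 3]
Visit 6 → queue [4, 11, 10, 1, 3]
Visit 4 → queue [11, 10, 1, 3]
Visit 11 → queue [10, 1, 3]
Visit 10 → queue [1, 3]
Visit 1 → queue [3]
Visit 3 → queue []

Visit order: 9, 13, 8, 5, 2, 0, 12, 7, 6, 4, 11, 10, 1, 3

11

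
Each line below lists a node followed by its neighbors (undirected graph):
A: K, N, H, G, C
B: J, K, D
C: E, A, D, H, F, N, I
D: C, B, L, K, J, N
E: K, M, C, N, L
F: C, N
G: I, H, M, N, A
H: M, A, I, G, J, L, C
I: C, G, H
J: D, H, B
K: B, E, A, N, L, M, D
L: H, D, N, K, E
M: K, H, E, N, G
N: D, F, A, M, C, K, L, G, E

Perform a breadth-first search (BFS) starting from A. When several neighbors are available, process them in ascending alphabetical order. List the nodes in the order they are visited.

A C G H K N D E F I M J L B

Visit A; enqueue C, G, H, K, N → queue [C, G, H, K, N]
Visit C; enqueue D, E, F, I → queue [G, H, K, N, D, E, F, I]
Visit G; enqueue M → queue [H, K, N, D, E, F, I, M]
Visit H; enqueue J, L → queue [K, N, D, E, F, I, M, J, L]
Visit K; enqueue B → queue [N, D, E, F, I, M, J, L, B]
Visit N → queue [D, E, F, I, M, J, L, B]
Visit D → queue [E, F, I, M, J, L, B]
Visit E → queue [F, I, M, J, L, B]
Visit F → queue [I, M, J, L, B]
Visit I → queue [M, J, L, B]
Visit M → queue [J, L, B]
Visit J → queue [L, B]
Visit L → queue [B]
Visit B → queue []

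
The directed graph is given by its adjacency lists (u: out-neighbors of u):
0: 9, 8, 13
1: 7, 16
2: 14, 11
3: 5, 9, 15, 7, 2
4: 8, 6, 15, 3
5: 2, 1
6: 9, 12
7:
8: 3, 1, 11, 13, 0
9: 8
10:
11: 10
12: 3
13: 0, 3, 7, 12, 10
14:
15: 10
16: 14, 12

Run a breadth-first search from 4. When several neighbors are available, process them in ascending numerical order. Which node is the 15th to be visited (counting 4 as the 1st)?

Visit 4; enqueue 3, 6, 8, 15 → queue [3, 6, 8, 15]
Visit 3; enqueue 2, 5, 7, 9 → queue [6, 8, 15, 2, 5, 7, 9]
Visit 6; enqueue 12 → queue [8, 15, 2, 5, 7, 9, 12]
Visit 8; enqueue 0, 1, 11, 13 → queue [15, 2, 5, 7, 9, 12, 0, 1, 11, 13]
Visit 15; enqueue 10 → queue [2, 5, 7, 9, 12, 0, 1, 11, 13, 10]
Visit 2; enqueue 14 → queue [5, 7, 9, 12, 0, 1, 11, 13, 10, 14]
Visit 5 → queue [7, 9, 12, 0, 1, 11, 13, 10, 14]
Visit 7 → queue [9, 12, 0, 1, 11, 13, 10, 14]
Visit 9 → queue [12, 0, 1, 11, 13, 10, 14]
Visit 12 → queue [0, 1, 11, 13, 10, 14]
Visit 0 → queue [1, 11, 13, 10, 14]
Visit 1; enqueue 16 → queue [11, 13, 10, 14, 16]
Visit 11 → queue [13, 10, 14, 16]
Visit 13 → queue [10, 14, 16]
Visit 10 → queue [14, 16]
Visit 14 → queue [16]
Visit 16 → queue []

Visit order: 4, 3, 6, 8, 15, 2, 5, 7, 9, 12, 0, 1, 11, 13, 10, 14, 16

10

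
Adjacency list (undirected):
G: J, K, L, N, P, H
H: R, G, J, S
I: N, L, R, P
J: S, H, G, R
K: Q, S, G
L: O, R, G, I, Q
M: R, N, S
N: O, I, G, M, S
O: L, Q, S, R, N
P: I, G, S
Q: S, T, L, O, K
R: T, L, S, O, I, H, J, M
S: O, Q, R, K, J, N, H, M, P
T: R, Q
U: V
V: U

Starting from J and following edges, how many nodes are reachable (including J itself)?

BFS from J visits: J, S, H, G, R, O, Q, K, N, M, P, L, T, I
Reachable nodes: 14 of 16 total.

14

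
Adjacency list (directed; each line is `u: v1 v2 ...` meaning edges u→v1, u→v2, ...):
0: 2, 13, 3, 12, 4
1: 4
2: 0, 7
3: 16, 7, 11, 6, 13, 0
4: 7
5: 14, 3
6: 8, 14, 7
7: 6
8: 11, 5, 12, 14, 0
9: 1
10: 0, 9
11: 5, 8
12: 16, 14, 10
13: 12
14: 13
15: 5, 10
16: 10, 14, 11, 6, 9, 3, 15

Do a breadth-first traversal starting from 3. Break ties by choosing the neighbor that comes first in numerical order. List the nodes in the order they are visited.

Visit 3; enqueue 0, 6, 7, 11, 13, 16 → queue [0, 6, 7, 11, 13, 16]
Visit 0; enqueue 2, 4, 12 → queue [6, 7, 11, 13, 16, 2, 4, 12]
Visit 6; enqueue 8, 14 → queue [7, 11, 13, 16, 2, 4, 12, 8, 14]
Visit 7 → queue [11, 13, 16, 2, 4, 12, 8, 14]
Visit 11; enqueue 5 → queue [13, 16, 2, 4, 12, 8, 14, 5]
Visit 13 → queue [16, 2, 4, 12, 8, 14, 5]
Visit 16; enqueue 9, 10, 15 → queue [2, 4, 12, 8, 14, 5, 9, 10, 15]
Visit 2 → queue [4, 12, 8, 14, 5, 9, 10, 15]
Visit 4 → queue [12, 8, 14, 5, 9, 10, 15]
Visit 12 → queue [8, 14, 5, 9, 10, 15]
Visit 8 → queue [14, 5, 9, 10, 15]
Visit 14 → queue [5, 9, 10, 15]
Visit 5 → queue [9, 10, 15]
Visit 9; enqueue 1 → queue [10, 15, 1]
Visit 10 → queue [15, 1]
Visit 15 → queue [1]
Visit 1 → queue []

3 -> 0 -> 6 -> 7 -> 11 -> 13 -> 16 -> 2 -> 4 -> 12 -> 8 -> 14 -> 5 -> 9 -> 10 -> 15 -> 1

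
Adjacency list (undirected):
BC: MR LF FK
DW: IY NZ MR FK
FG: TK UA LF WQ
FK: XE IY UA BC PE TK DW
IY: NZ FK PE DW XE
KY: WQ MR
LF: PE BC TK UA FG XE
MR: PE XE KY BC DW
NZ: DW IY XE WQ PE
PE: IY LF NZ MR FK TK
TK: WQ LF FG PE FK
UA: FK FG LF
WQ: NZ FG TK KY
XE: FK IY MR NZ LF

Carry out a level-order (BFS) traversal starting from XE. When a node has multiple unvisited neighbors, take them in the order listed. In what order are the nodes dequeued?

XE FK IY MR NZ LF UA BC PE TK DW KY WQ FG

Visit XE; enqueue FK, IY, MR, NZ, LF → queue [FK, IY, MR, NZ, LF]
Visit FK; enqueue UA, BC, PE, TK, DW → queue [IY, MR, NZ, LF, UA, BC, PE, TK, DW]
Visit IY → queue [MR, NZ, LF, UA, BC, PE, TK, DW]
Visit MR; enqueue KY → queue [NZ, LF, UA, BC, PE, TK, DW, KY]
Visit NZ; enqueue WQ → queue [LF, UA, BC, PE, TK, DW, KY, WQ]
Visit LF; enqueue FG → queue [UA, BC, PE, TK, DW, KY, WQ, FG]
Visit UA → queue [BC, PE, TK, DW, KY, WQ, FG]
Visit BC → queue [PE, TK, DW, KY, WQ, FG]
Visit PE → queue [TK, DW, KY, WQ, FG]
Visit TK → queue [DW, KY, WQ, FG]
Visit DW → queue [KY, WQ, FG]
Visit KY → queue [WQ, FG]
Visit WQ → queue [FG]
Visit FG → queue []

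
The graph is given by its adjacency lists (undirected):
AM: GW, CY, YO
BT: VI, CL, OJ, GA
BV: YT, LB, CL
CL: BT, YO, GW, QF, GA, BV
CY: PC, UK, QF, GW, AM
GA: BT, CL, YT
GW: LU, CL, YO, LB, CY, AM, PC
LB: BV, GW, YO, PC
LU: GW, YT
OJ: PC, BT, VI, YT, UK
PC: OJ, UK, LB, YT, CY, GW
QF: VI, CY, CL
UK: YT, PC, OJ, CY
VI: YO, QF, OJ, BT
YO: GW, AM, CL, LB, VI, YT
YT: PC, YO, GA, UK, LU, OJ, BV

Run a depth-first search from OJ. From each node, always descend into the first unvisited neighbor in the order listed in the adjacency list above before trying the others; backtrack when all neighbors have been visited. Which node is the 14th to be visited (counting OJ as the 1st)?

Visit OJ
OJ → PC
PC → UK
UK → YT
YT → YO
YO → GW
GW → LU
GW → CL
CL → BT
BT → VI
VI → QF
QF → CY
CY → AM
BT → GA
CL → BV
BV → LB

Visit order: OJ, PC, UK, YT, YO, GW, LU, CL, BT, VI, QF, CY, AM, GA, BV, LB

GA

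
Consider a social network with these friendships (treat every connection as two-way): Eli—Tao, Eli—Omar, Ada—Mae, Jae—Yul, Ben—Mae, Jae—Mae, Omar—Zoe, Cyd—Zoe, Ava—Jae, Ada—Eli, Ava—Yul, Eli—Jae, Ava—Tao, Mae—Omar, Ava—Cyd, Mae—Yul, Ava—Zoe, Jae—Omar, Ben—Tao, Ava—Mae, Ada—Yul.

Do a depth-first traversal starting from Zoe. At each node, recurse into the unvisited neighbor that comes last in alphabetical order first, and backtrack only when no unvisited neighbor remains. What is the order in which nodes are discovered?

Visit Zoe
Zoe → Omar
Omar → Mae
Mae → Yul
Yul → Jae
Jae → Eli
Eli → Tao
Tao → Ben
Tao → Ava
Ava → Cyd
Eli → Ada

Zoe, Omar, Mae, Yul, Jae, Eli, Tao, Ben, Ava, Cyd, Ada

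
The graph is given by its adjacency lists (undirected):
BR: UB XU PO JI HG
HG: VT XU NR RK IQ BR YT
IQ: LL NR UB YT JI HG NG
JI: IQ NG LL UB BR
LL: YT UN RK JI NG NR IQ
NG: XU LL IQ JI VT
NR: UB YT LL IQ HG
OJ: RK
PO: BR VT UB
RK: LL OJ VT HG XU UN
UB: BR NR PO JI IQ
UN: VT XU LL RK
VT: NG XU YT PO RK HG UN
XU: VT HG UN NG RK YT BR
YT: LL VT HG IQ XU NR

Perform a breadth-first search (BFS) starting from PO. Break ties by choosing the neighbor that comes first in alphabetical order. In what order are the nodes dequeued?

PO, BR, UB, VT, HG, JI, XU, IQ, NR, NG, RK, UN, YT, LL, OJ

Visit PO; enqueue BR, UB, VT → queue [BR, UB, VT]
Visit BR; enqueue HG, JI, XU → queue [UB, VT, HG, JI, XU]
Visit UB; enqueue IQ, NR → queue [VT, HG, JI, XU, IQ, NR]
Visit VT; enqueue NG, RK, UN, YT → queue [HG, JI, XU, IQ, NR, NG, RK, UN, YT]
Visit HG → queue [JI, XU, IQ, NR, NG, RK, UN, YT]
Visit JI; enqueue LL → queue [XU, IQ, NR, NG, RK, UN, YT, LL]
Visit XU → queue [IQ, NR, NG, RK, UN, YT, LL]
Visit IQ → queue [NR, NG, RK, UN, YT, LL]
Visit NR → queue [NG, RK, UN, YT, LL]
Visit NG → queue [RK, UN, YT, LL]
Visit RK; enqueue OJ → queue [UN, YT, LL, OJ]
Visit UN → queue [YT, LL, OJ]
Visit YT → queue [LL, OJ]
Visit LL → queue [OJ]
Visit OJ → queue []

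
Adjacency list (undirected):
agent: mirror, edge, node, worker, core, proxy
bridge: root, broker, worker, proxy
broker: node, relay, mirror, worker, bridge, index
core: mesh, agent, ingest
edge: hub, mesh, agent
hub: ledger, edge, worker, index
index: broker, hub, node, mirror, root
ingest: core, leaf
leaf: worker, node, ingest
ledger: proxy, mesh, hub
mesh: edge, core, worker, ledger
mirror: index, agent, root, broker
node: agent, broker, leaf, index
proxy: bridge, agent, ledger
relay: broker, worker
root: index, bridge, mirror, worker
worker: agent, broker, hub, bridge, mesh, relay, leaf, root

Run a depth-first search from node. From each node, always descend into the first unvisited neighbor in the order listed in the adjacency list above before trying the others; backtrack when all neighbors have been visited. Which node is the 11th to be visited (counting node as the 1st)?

Visit node
node → agent
agent → mirror
mirror → index
index → broker
broker → relay
relay → worker
worker → hub
hub → ledger
ledger → proxy
proxy → bridge
bridge → root
ledger → mesh
mesh → edge
mesh → core
core → ingest
ingest → leaf

Visit order: node, agent, mirror, index, broker, relay, worker, hub, ledger, proxy, bridge, root, mesh, edge, core, ingest, leaf

bridge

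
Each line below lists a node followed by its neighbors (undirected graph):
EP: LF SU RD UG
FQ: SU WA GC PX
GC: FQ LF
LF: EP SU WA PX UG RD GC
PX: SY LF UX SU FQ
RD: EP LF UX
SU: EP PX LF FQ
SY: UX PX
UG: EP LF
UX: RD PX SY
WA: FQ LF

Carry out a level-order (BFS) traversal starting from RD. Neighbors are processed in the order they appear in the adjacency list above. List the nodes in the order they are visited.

Visit RD; enqueue EP, LF, UX → queue [EP, LF, UX]
Visit EP; enqueue SU, UG → queue [LF, UX, SU, UG]
Visit LF; enqueue WA, PX, GC → queue [UX, SU, UG, WA, PX, GC]
Visit UX; enqueue SY → queue [SU, UG, WA, PX, GC, SY]
Visit SU; enqueue FQ → queue [UG, WA, PX, GC, SY, FQ]
Visit UG → queue [WA, PX, GC, SY, FQ]
Visit WA → queue [PX, GC, SY, FQ]
Visit PX → queue [GC, SY, FQ]
Visit GC → queue [SY, FQ]
Visit SY → queue [FQ]
Visit FQ → queue []

RD, EP, LF, UX, SU, UG, WA, PX, GC, SY, FQ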